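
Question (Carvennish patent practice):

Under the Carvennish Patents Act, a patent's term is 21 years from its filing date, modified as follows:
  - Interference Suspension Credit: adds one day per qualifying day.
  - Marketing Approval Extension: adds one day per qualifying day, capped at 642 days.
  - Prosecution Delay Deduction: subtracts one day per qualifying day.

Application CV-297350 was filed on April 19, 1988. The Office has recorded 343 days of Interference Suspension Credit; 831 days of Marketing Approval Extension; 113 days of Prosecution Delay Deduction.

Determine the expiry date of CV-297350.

2011-09-08

Base term: filing date + 21 years → 19 April 2009.
Interference Suspension Credit: +343 days → 28 March 2010.
Marketing Approval Extension: 831 days claimed exceeds the 642-day cap, so +642 days → 30 December 2011.
Prosecution Delay Deduction: −113 days → 8 September 2011.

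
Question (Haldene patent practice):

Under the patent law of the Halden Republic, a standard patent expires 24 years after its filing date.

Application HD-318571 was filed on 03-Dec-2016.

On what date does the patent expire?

Filing date + 24 years → 3 December 2040.

2040-12-03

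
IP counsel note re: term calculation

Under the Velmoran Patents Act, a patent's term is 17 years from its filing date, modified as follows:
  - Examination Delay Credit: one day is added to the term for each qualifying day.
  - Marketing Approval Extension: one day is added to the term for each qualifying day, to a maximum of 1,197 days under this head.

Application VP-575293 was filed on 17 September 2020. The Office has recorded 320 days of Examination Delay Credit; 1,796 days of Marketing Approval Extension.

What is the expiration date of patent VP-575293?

November 12, 2041

Base term: filing date + 17 years → 17 September 2037.
Examination Delay Credit: +320 days → 3 August 2038.
Marketing Approval Extension: 1796 days claimed exceeds the 1197-day cap, so +1197 days → 12 November 2041.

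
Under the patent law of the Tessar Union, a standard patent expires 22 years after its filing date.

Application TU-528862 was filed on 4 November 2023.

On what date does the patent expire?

November 4, 2045

Filing date + 22 years → 4 November 2045.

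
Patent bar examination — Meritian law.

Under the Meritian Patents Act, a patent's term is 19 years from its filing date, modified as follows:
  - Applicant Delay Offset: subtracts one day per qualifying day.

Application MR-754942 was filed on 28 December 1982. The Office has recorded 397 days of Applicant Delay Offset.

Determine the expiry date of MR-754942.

2000-11-26

Base term: filing date + 19 years → 28 December 2001.
Applicant Delay Offset: −397 days → 26 November 2000.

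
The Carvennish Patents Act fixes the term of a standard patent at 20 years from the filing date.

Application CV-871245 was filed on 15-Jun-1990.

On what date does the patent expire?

Filing date + 20 years → 15 June 2010.

June 15, 2010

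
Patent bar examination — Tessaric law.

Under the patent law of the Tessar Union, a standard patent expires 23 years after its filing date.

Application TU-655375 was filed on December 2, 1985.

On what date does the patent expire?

Filing date + 23 years → 2 December 2008.

December 2, 2008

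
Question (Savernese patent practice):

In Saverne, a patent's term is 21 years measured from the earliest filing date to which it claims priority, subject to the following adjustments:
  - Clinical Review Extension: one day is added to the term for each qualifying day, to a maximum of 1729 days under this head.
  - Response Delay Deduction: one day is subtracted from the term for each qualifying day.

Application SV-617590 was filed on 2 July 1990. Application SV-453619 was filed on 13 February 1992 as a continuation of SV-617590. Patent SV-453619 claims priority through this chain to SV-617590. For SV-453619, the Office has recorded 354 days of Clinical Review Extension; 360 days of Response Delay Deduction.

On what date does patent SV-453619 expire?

Earliest priority filing: 2 July 1990.
Base term: 2 July 1990 + 21 years → 2 July 2011.
Clinical Review Extension: 354 days (within the 1729-day cap) → +354 days → 20 June 2012.
Response Delay Deduction: −360 days → 26 June 2011.

2011-06-26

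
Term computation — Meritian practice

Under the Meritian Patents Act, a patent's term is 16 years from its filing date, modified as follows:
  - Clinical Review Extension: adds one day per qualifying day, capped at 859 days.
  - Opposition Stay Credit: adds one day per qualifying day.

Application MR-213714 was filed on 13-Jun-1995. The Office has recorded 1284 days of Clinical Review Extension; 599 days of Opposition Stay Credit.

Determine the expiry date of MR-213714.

Base term: filing date + 16 years → 13 June 2011.
Clinical Review Extension: 1284 days claimed exceeds the 859-day cap, so +859 days → 19 October 2013.
Opposition Stay Credit: +599 days → 10 June 2015.

2015-06-10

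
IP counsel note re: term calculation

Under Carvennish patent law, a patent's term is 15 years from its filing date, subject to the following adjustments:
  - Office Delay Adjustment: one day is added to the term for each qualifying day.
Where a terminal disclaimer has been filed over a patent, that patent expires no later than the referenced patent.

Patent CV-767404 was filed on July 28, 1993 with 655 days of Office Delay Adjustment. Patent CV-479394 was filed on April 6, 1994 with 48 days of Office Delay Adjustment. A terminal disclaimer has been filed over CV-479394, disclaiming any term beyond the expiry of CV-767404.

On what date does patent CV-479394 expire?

Natural term of CV-479394:
  Base: filing + 15 years → 6 April 2009.
  Office Delay Adjustment: +48 days → 24 May 2009.
Expiry of referenced patent CV-767404:
  Base: filing + 15 years → 28 July 2008.
  Office Delay Adjustment: +655 days → 14 May 2010.
Terminal disclaimer: CV-479394 expires on the earlier of 24 May 2009 and 14 May 2010.

2009-05-24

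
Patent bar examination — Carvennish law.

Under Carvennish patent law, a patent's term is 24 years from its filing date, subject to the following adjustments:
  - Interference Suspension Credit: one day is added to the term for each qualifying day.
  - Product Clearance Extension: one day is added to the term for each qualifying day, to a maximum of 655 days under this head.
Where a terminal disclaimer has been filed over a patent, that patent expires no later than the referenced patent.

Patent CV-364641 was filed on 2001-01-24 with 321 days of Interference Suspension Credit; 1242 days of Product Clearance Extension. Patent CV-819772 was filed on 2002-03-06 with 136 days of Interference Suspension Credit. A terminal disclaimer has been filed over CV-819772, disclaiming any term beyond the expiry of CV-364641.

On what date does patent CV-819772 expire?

Natural term of CV-819772:
  Base: filing + 24 years → 6 March 2026.
  Interference Suspension Credit: +136 days → 20 July 2026.
Expiry of referenced patent CV-364641:
  Base: filing + 24 years → 24 January 2025.
  Interference Suspension Credit: +321 days → 11 December 2025.
  Product Clearance Extension: 1242 days claimed exceeds the 655-day cap, so +655 days → 27 September 2027.
Terminal disclaimer: CV-819772 expires on the earlier of 20 July 2026 and 27 September 2027.

2026-07-20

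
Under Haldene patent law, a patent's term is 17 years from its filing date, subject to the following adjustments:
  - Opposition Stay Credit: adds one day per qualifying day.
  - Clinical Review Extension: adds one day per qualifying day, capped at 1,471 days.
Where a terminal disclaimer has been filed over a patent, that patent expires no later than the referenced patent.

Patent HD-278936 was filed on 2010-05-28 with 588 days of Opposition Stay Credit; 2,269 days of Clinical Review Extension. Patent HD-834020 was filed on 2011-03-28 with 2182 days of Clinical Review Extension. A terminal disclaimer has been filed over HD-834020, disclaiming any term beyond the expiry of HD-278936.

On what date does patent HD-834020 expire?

Natural term of HD-834020:
  Base: filing + 17 years → 28 March 2028.
  Clinical Review Extension: 2182 days claimed exceeds the 1471-day cap, so +1471 days → 7 April 2032.
Expiry of referenced patent HD-278936:
  Base: filing + 17 years → 28 May 2027.
  Opposition Stay Credit: +588 days → 5 January 2029.
  Clinical Review Extension: 2269 days claimed exceeds the 1471-day cap, so +1471 days → 15 January 2033.
Terminal disclaimer: HD-834020 expires on the earlier of 7 April 2032 and 15 January 2033.

April 7, 2032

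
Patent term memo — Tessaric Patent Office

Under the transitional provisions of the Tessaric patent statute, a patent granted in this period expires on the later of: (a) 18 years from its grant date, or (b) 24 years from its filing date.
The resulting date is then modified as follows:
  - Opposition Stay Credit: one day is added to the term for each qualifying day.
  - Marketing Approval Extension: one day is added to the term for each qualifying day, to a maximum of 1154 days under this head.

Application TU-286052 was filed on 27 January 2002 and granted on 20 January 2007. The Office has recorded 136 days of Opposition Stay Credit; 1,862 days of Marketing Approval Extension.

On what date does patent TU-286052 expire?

(a) grant + 18 years → 20 January 2025.
(b) filing + 24 years → 27 January 2026.
Later of the two: 27 January 2026.
Opposition Stay Credit: +136 days → 12 June 2026.
Marketing Approval Extension: 1862 days claimed exceeds the 1154-day cap, so +1154 days → 9 August 2029.

2029-08-09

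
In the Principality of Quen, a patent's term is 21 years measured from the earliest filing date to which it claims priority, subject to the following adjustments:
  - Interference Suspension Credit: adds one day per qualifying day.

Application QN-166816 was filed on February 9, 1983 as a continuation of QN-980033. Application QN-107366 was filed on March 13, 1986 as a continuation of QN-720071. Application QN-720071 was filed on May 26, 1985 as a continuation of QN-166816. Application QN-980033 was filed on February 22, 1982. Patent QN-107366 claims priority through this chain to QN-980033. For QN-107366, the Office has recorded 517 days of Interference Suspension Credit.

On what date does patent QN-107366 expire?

Earliest priority filing: 22 February 1982.
Base term: 22 February 1982 + 21 years → 22 February 2003.
Interference Suspension Credit: +517 days → 23 July 2004.

July 23, 2004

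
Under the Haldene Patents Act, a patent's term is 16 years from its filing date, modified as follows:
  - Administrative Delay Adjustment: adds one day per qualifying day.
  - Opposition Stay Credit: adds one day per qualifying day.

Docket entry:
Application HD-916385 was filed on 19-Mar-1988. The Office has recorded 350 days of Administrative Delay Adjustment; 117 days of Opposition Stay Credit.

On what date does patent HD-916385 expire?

Base term: filing date + 16 years → 19 March 2004.
Administrative Delay Adjustment: +350 days → 4 March 2005.
Opposition Stay Credit: +117 days → 29 June 2005.

2005-06-29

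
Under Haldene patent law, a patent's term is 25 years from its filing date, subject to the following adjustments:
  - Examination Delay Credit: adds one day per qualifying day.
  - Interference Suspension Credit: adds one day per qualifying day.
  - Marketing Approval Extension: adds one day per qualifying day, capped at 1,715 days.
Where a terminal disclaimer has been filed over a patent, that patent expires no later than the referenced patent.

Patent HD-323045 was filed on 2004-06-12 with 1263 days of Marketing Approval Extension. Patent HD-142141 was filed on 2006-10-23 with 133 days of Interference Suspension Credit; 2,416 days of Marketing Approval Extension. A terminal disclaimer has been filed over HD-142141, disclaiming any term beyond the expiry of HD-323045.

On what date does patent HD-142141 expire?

November 26, 2032

Natural term of HD-142141:
  Base: filing + 25 years → 23 October 2031.
  Interference Suspension Credit: +133 days → 4 March 2032.
  Marketing Approval Extension: 2416 days claimed exceeds the 1715-day cap, so +1715 days → 13 November 2036.
Expiry of referenced patent HD-323045:
  Base: filing + 25 years → 12 June 2029.
  Marketing Approval Extension: 1263 days (within the 1715-day cap) → +1263 days → 26 November 2032.
Terminal disclaimer: HD-142141 expires on the earlier of 13 November 2036 and 26 November 2032.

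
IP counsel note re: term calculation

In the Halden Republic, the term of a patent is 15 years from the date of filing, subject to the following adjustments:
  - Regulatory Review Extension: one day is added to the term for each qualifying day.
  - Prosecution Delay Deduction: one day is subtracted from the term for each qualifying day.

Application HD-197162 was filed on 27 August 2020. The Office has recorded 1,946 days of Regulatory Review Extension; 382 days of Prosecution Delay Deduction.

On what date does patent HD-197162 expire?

Base term: filing date + 15 years → 27 August 2035.
Regulatory Review Extension: +1946 days → 24 December 2040.
Prosecution Delay Deduction: −382 days → 8 December 2039.

December 8, 2039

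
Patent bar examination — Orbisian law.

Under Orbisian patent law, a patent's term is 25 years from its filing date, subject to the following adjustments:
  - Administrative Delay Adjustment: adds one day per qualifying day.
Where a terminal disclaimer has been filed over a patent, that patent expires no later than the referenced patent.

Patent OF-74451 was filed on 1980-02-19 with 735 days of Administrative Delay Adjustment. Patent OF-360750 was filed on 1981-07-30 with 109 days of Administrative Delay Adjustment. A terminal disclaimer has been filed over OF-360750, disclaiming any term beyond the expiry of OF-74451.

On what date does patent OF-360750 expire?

2006-11-16

Natural term of OF-360750:
  Base: filing + 25 years → 30 July 2006.
  Administrative Delay Adjustment: +109 days → 16 November 2006.
Expiry of referenced patent OF-74451:
  Base: filing + 25 years → 19 February 2005.
  Administrative Delay Adjustment: +735 days → 24 February 2007.
Terminal disclaimer: OF-360750 expires on the earlier of 16 November 2006 and 24 February 2007.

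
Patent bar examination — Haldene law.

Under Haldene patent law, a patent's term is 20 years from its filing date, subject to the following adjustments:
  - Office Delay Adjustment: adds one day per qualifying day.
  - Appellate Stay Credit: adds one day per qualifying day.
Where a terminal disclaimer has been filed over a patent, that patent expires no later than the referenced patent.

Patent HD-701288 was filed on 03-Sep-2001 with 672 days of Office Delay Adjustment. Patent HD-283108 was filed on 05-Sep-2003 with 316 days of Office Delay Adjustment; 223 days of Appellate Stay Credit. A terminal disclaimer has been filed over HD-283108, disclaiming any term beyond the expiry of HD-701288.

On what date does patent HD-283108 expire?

Natural term of HD-283108:
  Base: filing + 20 years → 5 September 2023.
  Office Delay Adjustment: +316 days → 17 July 2024.
  Appellate Stay Credit: +223 days → 25 February 2025.
Expiry of referenced patent HD-701288:
  Base: filing + 20 years → 3 September 2021.
  Office Delay Adjustment: +672 days → 7 July 2023.
Terminal disclaimer: HD-283108 expires on the earlier of 25 February 2025 and 7 July 2023.

July 7, 2023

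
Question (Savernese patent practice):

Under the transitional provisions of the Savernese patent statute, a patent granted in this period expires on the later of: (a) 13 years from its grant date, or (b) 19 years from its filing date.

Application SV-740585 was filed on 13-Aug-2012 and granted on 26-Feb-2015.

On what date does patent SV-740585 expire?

August 13, 2031

(a) grant + 13 years → 26 February 2028.
(b) filing + 19 years → 13 August 2031.
Later of the two: 13 August 2031.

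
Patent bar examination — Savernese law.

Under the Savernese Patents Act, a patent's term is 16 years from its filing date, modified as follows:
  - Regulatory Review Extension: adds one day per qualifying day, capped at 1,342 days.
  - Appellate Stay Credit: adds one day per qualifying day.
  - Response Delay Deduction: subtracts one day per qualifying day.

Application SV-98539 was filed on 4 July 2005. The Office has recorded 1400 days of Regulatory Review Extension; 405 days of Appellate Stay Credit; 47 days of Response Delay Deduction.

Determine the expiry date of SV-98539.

Base term: filing date + 16 years → 4 July 2021.
Regulatory Review Extension: 1400 days claimed exceeds the 1342-day cap, so +1342 days → 7 March 2025.
Appellate Stay Credit: +405 days → 16 April 2026.
Response Delay Deduction: −47 days → 28 February 2026.

February 28, 2026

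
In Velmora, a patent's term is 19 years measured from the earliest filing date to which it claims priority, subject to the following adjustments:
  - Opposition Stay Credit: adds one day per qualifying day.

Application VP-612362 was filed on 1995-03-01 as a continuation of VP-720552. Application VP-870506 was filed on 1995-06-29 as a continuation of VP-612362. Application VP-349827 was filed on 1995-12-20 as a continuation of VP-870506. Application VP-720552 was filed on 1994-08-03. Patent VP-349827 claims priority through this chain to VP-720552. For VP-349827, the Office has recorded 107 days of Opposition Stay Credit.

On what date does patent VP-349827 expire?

Earliest priority filing: 3 August 1994.
Base term: 3 August 1994 + 19 years → 3 August 2013.
Opposition Stay Credit: +107 days → 18 November 2013.

November 18, 2013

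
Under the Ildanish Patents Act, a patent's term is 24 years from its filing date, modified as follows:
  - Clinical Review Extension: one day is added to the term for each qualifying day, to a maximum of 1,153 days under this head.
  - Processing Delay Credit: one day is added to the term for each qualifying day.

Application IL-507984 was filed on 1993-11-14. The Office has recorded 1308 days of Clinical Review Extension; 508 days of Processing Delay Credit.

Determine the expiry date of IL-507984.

Base term: filing date + 24 years → 14 November 2017.
Clinical Review Extension: 1308 days claimed exceeds the 1153-day cap, so +1153 days → 10 January 2021.
Processing Delay Credit: +508 days → 2 June 2022.

2022-06-02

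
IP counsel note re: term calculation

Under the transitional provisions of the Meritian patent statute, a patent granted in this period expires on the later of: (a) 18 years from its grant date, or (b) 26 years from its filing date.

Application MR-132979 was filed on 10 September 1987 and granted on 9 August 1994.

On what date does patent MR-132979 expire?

2013-09-10

(a) grant + 18 years → 9 August 2012.
(b) filing + 26 years → 10 September 2013.
Later of the two: 10 September 2013.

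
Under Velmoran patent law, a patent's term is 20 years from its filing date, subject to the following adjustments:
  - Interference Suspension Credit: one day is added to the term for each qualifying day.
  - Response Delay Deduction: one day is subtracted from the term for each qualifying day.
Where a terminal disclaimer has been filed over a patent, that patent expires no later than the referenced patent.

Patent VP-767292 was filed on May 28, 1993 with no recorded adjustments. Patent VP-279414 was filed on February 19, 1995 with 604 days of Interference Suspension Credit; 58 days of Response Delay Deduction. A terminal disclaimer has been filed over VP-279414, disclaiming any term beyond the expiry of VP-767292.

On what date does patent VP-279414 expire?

Natural term of VP-279414:
  Base: filing + 20 years → 19 February 2015.
  Interference Suspension Credit: +604 days → 15 October 2016.
  Response Delay Deduction: −58 days → 18 August 2016.
Expiry of referenced patent VP-767292:
  Base: filing + 20 years → 28 May 2013.
Terminal disclaimer: VP-279414 expires on the earlier of 18 August 2016 and 28 May 2013.

May 28, 2013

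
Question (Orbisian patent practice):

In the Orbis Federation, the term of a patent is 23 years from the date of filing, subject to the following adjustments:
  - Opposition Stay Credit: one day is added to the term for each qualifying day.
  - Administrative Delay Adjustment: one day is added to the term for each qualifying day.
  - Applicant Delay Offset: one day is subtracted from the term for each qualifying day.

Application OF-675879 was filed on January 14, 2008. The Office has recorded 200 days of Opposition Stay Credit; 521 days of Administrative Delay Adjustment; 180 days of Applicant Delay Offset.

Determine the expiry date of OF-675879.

2032-07-08

Base term: filing date + 23 years → 14 January 2031.
Opposition Stay Credit: +200 days → 2 August 2031.
Administrative Delay Adjustment: +521 days → 4 January 2033.
Applicant Delay Offset: −180 days → 8 July 2032.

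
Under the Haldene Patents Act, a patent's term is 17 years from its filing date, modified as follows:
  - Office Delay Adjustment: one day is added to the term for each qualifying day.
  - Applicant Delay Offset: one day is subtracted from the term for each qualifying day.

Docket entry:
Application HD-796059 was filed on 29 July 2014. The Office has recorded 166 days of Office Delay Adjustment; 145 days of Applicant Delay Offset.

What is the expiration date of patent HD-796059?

Base term: filing date + 17 years → 29 July 2031.
Office Delay Adjustment: +166 days → 11 January 2032.
Applicant Delay Offset: −145 days → 19 August 2031.

2031-08-19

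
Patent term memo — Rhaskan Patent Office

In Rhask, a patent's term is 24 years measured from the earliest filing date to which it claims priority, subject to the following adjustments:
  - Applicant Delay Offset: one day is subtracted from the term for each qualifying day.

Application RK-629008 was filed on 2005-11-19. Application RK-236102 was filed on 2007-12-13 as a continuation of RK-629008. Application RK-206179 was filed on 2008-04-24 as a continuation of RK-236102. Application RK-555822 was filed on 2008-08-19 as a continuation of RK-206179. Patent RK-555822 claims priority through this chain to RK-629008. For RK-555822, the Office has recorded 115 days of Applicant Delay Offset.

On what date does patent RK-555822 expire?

Earliest priority filing: 19 November 2005.
Base term: 19 November 2005 + 24 years → 19 November 2029.
Applicant Delay Offset: −115 days → 27 July 2029.

July 27, 2029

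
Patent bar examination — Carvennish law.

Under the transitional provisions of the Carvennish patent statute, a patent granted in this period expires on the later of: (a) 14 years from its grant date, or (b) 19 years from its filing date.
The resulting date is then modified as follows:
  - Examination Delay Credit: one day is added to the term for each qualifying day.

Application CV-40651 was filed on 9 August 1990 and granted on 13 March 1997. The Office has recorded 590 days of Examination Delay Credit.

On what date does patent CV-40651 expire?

(a) grant + 14 years → 13 March 2011.
(b) filing + 19 years → 9 August 2009.
Later of the two: 13 March 2011.
Examination Delay Credit: +590 days → 23 October 2012.

2012-10-23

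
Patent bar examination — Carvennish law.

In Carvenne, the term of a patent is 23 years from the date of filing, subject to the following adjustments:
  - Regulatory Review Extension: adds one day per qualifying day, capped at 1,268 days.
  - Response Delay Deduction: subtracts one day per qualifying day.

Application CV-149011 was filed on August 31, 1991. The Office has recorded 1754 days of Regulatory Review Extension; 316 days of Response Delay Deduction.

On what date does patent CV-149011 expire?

April 9, 2017

Base term: filing date + 23 years → 31 August 2014.
Regulatory Review Extension: 1754 days claimed exceeds the 1268-day cap, so +1268 days → 19 February 2018.
Response Delay Deduction: −316 days → 9 April 2017.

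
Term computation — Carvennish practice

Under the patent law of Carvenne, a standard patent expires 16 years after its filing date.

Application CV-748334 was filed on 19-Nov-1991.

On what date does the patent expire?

Filing date + 16 years → 19 November 2007.

2007-11-19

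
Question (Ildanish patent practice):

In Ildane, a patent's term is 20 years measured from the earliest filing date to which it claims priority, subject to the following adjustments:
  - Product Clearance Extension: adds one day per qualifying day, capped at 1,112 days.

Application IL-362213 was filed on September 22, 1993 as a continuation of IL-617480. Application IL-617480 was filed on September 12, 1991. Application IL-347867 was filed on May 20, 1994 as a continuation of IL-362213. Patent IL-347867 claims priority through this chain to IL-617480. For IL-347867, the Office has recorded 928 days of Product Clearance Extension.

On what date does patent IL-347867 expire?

2014-03-28

Earliest priority filing: 12 September 1991.
Base term: 12 September 1991 + 20 years → 12 September 2011.
Product Clearance Extension: 928 days (within the 1112-day cap) → +928 days → 28 March 2014.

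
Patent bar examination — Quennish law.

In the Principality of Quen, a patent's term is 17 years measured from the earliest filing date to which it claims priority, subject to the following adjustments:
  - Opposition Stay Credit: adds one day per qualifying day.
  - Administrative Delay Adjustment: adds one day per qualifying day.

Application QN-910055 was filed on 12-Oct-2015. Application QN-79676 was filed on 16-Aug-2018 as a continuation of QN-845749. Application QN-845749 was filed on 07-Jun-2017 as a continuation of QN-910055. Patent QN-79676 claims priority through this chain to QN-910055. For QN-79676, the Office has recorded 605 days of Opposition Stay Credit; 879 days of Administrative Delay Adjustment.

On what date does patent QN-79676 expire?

November 4, 2036

Earliest priority filing: 12 October 2015.
Base term: 12 October 2015 + 17 years → 12 October 2032.
Opposition Stay Credit: +605 days → 9 June 2034.
Administrative Delay Adjustment: +879 days → 4 November 2036.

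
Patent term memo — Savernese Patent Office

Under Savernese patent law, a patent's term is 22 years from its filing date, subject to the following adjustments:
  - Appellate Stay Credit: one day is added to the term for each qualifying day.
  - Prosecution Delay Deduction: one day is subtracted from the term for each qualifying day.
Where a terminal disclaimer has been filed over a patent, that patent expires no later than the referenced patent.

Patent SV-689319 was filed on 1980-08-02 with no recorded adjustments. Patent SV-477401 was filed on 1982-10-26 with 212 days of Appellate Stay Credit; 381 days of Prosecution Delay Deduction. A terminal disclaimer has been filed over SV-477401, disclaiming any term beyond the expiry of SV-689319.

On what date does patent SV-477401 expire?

Natural term of SV-477401:
  Base: filing + 22 years → 26 October 2004.
  Appellate Stay Credit: +212 days → 26 May 2005.
  Prosecution Delay Deduction: −381 days → 10 May 2004.
Expiry of referenced patent SV-689319:
  Base: filing + 22 years → 2 August 2002.
Terminal disclaimer: SV-477401 expires on the earlier of 10 May 2004 and 2 August 2002.

2002-08-02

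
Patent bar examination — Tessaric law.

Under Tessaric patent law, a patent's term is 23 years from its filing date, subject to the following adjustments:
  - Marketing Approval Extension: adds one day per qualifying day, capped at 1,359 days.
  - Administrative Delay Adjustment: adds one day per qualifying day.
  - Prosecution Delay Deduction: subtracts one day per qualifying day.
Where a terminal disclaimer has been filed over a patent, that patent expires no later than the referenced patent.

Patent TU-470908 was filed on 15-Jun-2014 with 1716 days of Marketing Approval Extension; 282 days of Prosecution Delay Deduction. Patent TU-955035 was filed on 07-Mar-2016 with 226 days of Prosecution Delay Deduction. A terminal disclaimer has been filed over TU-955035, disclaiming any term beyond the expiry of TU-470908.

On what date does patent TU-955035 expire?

July 24, 2038

Natural term of TU-955035:
  Base: filing + 23 years → 7 March 2039.
  Prosecution Delay Deduction: −226 days → 24 July 2038.
Expiry of referenced patent TU-470908:
  Base: filing + 23 years → 15 June 2037.
  Marketing Approval Extension: 1716 days claimed exceeds the 1359-day cap, so +1359 days → 5 March 2041.
  Prosecution Delay Deduction: −282 days → 27 May 2040.
Terminal disclaimer: TU-955035 expires on the earlier of 24 July 2038 and 27 May 2040.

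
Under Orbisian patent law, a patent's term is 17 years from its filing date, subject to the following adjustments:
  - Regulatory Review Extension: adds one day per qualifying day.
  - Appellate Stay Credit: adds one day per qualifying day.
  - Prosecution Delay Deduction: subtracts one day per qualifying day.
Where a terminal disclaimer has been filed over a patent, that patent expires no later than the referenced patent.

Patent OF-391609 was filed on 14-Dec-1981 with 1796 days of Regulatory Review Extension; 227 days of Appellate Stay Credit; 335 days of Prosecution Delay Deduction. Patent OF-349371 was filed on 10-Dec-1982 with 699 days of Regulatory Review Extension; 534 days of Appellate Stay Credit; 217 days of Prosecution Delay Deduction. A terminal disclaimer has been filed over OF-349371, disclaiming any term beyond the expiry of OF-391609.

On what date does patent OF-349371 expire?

2002-09-21

Natural term of OF-349371:
  Base: filing + 17 years → 10 December 1999.
  Regulatory Review Extension: +699 days → 8 November 2001.
  Appellate Stay Credit: +534 days → 26 April 2003.
  Prosecution Delay Deduction: −217 days → 21 September 2002.
Expiry of referenced patent OF-391609:
  Base: filing + 17 years → 14 December 1998.
  Regulatory Review Extension: +1796 days → 14 November 2003.
  Appellate Stay Credit: +227 days → 28 June 2004.
  Prosecution Delay Deduction: −335 days → 29 July 2003.
Terminal disclaimer: OF-349371 expires on the earlier of 21 September 2002 and 29 July 2003.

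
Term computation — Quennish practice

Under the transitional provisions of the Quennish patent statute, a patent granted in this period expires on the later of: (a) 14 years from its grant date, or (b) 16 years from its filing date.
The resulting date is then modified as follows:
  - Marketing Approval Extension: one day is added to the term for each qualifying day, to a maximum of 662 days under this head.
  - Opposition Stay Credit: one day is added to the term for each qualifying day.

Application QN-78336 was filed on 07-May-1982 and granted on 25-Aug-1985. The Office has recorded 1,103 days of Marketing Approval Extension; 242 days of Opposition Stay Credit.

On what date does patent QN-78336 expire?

2002-02-14

(a) grant + 14 years → 25 August 1999.
(b) filing + 16 years → 7 May 1998.
Later of the two: 25 August 1999.
Marketing Approval Extension: 1103 days claimed exceeds the 662-day cap, so +662 days → 17 June 2001.
Opposition Stay Credit: +242 days → 14 February 2002.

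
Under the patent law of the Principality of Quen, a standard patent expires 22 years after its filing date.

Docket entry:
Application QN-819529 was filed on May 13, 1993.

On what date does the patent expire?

2015-05-13

Filing date + 22 years → 13 May 2015.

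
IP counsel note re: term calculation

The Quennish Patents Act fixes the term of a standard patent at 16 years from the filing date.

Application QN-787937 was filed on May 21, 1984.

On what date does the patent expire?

May 21, 2000

Filing date + 16 years → 21 May 2000.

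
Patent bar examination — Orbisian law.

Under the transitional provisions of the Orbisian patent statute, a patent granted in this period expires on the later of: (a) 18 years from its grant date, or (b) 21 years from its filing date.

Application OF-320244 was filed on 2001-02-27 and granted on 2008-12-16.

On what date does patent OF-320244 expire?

December 16, 2026

(a) grant + 18 years → 16 December 2026.
(b) filing + 21 years → 27 February 2022.
Later of the two: 16 December 2026.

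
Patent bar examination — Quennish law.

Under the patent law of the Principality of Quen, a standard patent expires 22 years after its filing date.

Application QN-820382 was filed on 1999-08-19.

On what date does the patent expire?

Filing date + 22 years → 19 August 2021.

2021-08-19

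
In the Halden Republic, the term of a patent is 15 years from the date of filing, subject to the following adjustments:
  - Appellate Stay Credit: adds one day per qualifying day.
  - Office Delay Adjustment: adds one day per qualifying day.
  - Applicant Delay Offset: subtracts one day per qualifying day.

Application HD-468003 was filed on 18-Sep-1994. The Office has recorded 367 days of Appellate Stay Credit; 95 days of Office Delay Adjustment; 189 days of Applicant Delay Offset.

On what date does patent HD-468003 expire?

Base term: filing date + 15 years → 18 September 2009.
Appellate Stay Credit: +367 days → 20 September 2010.
Office Delay Adjustment: +95 days → 24 December 2010.
Applicant Delay Offset: −189 days → 18 June 2010.

2010-06-18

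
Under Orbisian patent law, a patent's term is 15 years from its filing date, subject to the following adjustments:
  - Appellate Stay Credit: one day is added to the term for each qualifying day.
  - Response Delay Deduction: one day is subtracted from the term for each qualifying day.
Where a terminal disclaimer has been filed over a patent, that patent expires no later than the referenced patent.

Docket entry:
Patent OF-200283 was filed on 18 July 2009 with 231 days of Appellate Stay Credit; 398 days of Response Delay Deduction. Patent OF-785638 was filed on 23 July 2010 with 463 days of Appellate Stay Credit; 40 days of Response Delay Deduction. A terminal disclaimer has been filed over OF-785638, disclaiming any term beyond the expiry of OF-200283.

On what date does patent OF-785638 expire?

Natural term of OF-785638:
  Base: filing + 15 years → 23 July 2025.
  Appellate Stay Credit: +463 days → 29 October 2026.
  Response Delay Deduction: −40 days → 19 September 2026.
Expiry of referenced patent OF-200283:
  Base: filing + 15 years → 18 July 2024.
  Appellate Stay Credit: +231 days → 6 March 2025.
  Response Delay Deduction: −398 days → 2 February 2024.
Terminal disclaimer: OF-785638 expires on the earlier of 19 September 2026 and 2 February 2024.

February 2, 2024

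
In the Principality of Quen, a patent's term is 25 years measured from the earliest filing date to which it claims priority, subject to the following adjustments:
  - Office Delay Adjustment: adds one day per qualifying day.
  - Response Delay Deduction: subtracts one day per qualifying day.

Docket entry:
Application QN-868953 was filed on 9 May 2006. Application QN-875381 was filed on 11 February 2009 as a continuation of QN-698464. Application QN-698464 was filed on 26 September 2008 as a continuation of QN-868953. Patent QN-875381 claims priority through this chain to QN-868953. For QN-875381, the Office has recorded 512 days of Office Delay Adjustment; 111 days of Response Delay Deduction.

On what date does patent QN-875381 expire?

Earliest priority filing: 9 May 2006.
Base term: 9 May 2006 + 25 years → 9 May 2031.
Office Delay Adjustment: +512 days → 2 October 2032.
Response Delay Deduction: −111 days → 13 June 2032.

June 13, 2032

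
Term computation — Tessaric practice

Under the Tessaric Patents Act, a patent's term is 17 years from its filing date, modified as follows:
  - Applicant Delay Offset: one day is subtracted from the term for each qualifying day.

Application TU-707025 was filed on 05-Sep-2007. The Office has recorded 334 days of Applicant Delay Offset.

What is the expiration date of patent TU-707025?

Base term: filing date + 17 years → 5 September 2024.
Applicant Delay Offset: −334 days → 7 October 2023.

2023-10-07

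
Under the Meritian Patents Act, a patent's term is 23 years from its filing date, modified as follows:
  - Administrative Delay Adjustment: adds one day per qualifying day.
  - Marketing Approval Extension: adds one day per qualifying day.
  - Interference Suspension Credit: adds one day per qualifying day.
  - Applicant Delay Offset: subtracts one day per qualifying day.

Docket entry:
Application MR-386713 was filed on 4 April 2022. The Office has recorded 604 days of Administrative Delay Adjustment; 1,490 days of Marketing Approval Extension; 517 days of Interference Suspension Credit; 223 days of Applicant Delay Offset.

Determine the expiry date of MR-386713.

2051-10-18

Base term: filing date + 23 years → 4 April 2045.
Administrative Delay Adjustment: +604 days → 29 November 2046.
Marketing Approval Extension: +1490 days → 28 December 2050.
Interference Suspension Credit: +517 days → 28 May 2052.
Applicant Delay Offset: −223 days → 18 October 2051.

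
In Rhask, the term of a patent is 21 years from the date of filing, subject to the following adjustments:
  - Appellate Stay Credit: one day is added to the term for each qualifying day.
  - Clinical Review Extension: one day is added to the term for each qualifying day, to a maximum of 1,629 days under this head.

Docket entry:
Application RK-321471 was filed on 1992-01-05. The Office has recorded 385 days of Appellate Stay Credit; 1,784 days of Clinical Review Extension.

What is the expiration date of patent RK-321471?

Base term: filing date + 21 years → 5 January 2013.
Appellate Stay Credit: +385 days → 25 January 2014.
Clinical Review Extension: 1784 days claimed exceeds the 1629-day cap, so +1629 days → 12 July 2018.

July 12, 2018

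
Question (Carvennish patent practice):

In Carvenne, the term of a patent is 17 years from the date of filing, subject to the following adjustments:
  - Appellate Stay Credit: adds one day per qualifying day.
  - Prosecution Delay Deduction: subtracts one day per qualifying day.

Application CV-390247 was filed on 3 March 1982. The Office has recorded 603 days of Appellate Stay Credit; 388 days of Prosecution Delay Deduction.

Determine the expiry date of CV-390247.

Base term: filing date + 17 years → 3 March 1999.
Appellate Stay Credit: +603 days → 26 October 2000.
Prosecution Delay Deduction: −388 days → 4 October 1999.

1999-10-04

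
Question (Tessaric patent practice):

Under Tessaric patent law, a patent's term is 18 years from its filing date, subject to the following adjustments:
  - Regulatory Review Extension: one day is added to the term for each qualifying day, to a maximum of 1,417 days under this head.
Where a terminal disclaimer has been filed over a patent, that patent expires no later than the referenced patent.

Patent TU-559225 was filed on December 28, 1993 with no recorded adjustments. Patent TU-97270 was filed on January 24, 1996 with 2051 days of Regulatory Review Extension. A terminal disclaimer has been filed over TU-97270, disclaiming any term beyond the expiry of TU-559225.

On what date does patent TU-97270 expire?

2011-12-28

Natural term of TU-97270:
  Base: filing + 18 years → 24 January 2014.
  Regulatory Review Extension: 2051 days claimed exceeds the 1417-day cap, so +1417 days → 11 December 2017.
Expiry of referenced patent TU-559225:
  Base: filing + 18 years → 28 December 2011.
Terminal disclaimer: TU-97270 expires on the earlier of 11 December 2017 and 28 December 2011.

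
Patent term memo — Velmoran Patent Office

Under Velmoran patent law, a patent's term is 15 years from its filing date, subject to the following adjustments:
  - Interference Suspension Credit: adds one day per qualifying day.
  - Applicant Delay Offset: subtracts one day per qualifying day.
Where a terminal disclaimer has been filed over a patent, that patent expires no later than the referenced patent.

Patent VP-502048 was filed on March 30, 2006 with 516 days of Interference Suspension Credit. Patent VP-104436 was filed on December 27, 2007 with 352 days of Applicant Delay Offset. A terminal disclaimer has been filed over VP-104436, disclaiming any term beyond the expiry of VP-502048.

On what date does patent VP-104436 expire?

2022-01-09

Natural term of VP-104436:
  Base: filing + 15 years → 27 December 2022.
  Applicant Delay Offset: −352 days → 9 January 2022.
Expiry of referenced patent VP-502048:
  Base: filing + 15 years → 30 March 2021.
  Interference Suspension Credit: +516 days → 28 August 2022.
Terminal disclaimer: VP-104436 expires on the earlier of 9 January 2022 and 28 August 2022.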